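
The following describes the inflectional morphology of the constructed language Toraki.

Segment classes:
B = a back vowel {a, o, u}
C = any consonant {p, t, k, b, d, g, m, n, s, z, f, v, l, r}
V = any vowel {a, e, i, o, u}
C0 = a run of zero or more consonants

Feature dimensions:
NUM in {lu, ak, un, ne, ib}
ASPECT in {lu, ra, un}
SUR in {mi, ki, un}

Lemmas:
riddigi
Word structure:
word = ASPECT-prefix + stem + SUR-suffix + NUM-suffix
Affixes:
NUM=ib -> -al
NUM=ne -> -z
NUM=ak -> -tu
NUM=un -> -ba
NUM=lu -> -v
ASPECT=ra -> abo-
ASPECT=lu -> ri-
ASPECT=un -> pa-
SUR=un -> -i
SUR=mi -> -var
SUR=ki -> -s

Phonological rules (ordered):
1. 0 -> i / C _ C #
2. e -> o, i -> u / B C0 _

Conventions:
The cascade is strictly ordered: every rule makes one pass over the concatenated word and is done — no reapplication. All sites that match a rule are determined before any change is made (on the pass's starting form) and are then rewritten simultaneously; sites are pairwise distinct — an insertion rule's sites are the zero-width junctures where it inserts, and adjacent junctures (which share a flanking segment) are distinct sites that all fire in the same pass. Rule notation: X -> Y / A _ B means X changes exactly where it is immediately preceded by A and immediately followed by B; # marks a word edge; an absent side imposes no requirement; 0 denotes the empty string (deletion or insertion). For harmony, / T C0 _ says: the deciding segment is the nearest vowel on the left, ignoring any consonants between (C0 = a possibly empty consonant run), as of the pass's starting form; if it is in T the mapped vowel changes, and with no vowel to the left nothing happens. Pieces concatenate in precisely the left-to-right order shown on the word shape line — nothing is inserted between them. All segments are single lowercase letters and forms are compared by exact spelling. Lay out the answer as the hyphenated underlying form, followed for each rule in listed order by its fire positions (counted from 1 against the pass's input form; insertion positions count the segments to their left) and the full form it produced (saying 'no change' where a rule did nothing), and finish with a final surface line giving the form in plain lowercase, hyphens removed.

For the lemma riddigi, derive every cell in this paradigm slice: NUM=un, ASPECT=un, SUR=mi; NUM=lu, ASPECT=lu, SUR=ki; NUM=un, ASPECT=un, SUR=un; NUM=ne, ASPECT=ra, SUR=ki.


cell NUM=un, ASPECT=un, SUR=mi:
underlying: pa-riddigi-var-ba
1. 0 -> i / C _ C #: no change
2. e -> o, i -> u / B C0 _: fires at position(s) 4: paruddigivarba
surface: paruddigivarba

cell NUM=lu, ASPECT=lu, SUR=ki:
underlying: ri-riddigi-s-v
1. 0 -> i / C _ C #: inserts after position(s) 10: ririddigisiv
2. e -> o, i -> u / B C0 _: no change
surface: ririddigisiv

cell NUM=un, ASPECT=un, SUR=un:
underlying: pa-riddigi-i-ba
1. 0 -> i / C _ C #: no change
2. e -> o, i -> u / B C0 _: fires at position(s) 4: paruddigiiba
surface: paruddigiiba

cell NUM=ne, ASPECT=ra, SUR=ki:
underlying: abo-riddigi-s-z
1. 0 -> i / C _ C #: inserts after position(s) 11: aboriddigisiz
2. e -> o, i -> u / B C0 _: fires at position(s) 5: aboruddigisiz
surface: aboruddigisiz


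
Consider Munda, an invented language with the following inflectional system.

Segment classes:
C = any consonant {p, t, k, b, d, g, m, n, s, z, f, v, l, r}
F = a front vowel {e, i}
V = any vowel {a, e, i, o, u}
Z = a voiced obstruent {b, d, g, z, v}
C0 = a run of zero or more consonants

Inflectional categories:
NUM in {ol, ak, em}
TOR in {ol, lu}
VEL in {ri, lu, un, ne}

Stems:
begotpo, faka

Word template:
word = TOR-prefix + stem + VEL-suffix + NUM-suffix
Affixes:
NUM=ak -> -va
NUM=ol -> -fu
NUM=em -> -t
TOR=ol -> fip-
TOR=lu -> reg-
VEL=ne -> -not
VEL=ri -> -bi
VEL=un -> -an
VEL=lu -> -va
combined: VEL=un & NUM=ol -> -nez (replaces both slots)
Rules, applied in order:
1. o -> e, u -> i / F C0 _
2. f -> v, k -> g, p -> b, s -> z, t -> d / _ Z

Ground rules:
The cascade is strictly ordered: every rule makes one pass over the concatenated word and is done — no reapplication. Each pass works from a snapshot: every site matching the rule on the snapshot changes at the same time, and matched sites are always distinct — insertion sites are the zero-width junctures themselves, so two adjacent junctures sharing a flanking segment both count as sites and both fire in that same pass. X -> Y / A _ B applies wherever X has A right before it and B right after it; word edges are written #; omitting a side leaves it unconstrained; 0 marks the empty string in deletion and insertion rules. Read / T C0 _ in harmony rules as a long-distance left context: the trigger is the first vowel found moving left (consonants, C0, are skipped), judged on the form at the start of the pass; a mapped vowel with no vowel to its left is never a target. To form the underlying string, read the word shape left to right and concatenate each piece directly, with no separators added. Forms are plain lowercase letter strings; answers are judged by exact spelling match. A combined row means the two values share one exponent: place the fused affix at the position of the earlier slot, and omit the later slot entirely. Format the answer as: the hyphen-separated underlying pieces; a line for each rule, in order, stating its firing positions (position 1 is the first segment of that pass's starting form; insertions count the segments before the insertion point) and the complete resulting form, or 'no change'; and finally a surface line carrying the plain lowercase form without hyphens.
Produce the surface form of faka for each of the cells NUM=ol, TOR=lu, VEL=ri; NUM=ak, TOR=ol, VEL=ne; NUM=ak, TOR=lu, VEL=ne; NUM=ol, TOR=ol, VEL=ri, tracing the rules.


cell NUM=ol, TOR=lu, VEL=ri:
underlying: reg-faka-bi-fu
1. o -> e, u -> i / F C0 _: fires at position(s) 11: regfakabifi
2. f -> v, k -> g, p -> b, s -> z, t -> d / _ Z: no change
surface: regfakabifi

cell NUM=ak, TOR=ol, VEL=ne:
underlying: fip-faka-not-va
1. o -> e, u -> i / F C0 _: no change
2. f -> v, k -> g, p -> b, s -> z, t -> d / _ Z: fires at position(s) 10: fipfakanodva
surface: fipfakanodva

cell NUM=ak, TOR=lu, VEL=ne:
underlying: reg-faka-not-va
1. o -> e, u -> i / F C0 _: no change
2. f -> v, k -> g, p -> b, s -> z, t -> d / _ Z: fires at position(s) 10: regfakanodva
surface: regfakanodva

cell NUM=ol, TOR=ol, VEL=ri:
underlying: fip-faka-bi-fu
1. o -> e, u -> i / F C0 _: fires at position(s) 11: fipfakabifi
2. f -> v, k -> g, p -> b, s -> z, t -> d / _ Z: no change
surface: fipfakabifi


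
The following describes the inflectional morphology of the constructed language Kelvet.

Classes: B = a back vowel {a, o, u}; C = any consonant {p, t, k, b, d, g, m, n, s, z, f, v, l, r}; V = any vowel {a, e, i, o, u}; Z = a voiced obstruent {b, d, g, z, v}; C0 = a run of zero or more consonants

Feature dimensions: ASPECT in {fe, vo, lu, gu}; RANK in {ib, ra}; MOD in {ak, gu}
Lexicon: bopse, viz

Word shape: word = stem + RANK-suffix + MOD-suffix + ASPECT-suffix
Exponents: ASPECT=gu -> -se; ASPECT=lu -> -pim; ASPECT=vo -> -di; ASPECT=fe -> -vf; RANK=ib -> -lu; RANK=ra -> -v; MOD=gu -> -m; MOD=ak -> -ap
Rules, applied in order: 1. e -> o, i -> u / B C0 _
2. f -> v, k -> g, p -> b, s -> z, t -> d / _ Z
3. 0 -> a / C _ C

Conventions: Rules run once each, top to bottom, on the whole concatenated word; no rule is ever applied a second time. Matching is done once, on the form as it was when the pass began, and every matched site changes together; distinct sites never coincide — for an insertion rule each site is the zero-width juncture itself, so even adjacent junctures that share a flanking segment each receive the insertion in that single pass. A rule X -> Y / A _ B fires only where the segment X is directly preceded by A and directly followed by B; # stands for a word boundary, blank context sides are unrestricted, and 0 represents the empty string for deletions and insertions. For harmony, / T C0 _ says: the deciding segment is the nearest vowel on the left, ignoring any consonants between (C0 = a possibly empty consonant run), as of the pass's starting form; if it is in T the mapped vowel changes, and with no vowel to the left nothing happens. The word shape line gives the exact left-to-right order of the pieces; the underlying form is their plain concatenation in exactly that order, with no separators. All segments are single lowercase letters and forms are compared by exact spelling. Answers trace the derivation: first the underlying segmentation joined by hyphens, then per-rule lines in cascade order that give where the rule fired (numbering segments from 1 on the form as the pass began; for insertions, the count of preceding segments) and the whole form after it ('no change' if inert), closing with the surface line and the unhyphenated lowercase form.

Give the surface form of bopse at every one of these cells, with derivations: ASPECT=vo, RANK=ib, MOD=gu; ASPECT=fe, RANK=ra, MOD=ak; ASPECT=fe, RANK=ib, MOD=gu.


cell ASPECT=vo, RANK=ib, MOD=gu:
underlying: bopse-lu-m-di
1. e -> o, i -> u / B C0 _: fires at position(s) 5, 10: bopsolumdu
2. f -> v, k -> g, p -> b, s -> z, t -> d / _ Z: no change
3. 0 -> a / C _ C: inserts after position(s) 3, 8: bopasolumadu
surface: bopasolumadu

cell ASPECT=fe, RANK=ra, MOD=ak:
underlying: bopse-v-ap-vf
1. e -> o, i -> u / B C0 _: fires at position(s) 5: bopsovapvf
2. f -> v, k -> g, p -> b, s -> z, t -> d / _ Z: fires at position(s) 8: bopsovabvf
3. 0 -> a / C _ C: inserts after position(s) 3, 8, 9: bopasovabavaf
surface: bopasovabavaf

cell ASPECT=fe, RANK=ib, MOD=gu:
underlying: bopse-lu-m-vf
1. e -> o, i -> u / B C0 _: fires at position(s) 5: bopsolumvf
2. f -> v, k -> g, p -> b, s -> z, t -> d / _ Z: no change
3. 0 -> a / C _ C: inserts after position(s) 3, 8, 9: bopasolumavaf
surface: bopasolumavaf


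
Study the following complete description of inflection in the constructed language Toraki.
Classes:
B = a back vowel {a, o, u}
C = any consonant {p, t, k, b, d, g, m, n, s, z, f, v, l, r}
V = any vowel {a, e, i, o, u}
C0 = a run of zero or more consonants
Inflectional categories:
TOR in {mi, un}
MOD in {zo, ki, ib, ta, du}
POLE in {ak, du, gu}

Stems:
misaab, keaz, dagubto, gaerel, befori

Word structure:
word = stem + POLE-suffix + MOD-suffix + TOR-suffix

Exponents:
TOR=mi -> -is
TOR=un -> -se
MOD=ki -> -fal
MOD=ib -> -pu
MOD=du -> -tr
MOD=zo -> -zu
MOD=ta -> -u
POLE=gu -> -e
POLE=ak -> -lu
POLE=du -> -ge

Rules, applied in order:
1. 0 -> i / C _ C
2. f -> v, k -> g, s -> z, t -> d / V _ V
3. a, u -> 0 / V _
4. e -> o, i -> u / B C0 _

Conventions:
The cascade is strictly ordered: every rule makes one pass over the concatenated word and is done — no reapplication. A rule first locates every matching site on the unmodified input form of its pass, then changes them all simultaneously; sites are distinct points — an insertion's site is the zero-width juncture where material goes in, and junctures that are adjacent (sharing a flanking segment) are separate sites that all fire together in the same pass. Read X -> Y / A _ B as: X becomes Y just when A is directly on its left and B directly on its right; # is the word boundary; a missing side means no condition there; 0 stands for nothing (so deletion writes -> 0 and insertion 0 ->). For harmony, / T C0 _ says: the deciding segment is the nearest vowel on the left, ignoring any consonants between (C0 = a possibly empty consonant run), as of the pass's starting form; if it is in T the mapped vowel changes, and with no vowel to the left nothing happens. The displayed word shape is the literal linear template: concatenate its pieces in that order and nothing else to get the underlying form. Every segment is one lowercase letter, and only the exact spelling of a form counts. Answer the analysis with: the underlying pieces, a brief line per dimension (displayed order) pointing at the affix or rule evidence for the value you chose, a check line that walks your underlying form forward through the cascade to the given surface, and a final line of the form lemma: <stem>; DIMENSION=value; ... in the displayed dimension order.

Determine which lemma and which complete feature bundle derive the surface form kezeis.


underlying: keaz-e-u-is
TOR=mi - signalled by the affix -is
MOD=ta - signalled by the affix -u
POLE=gu - signalled by the affix -e
check: keazeuis -> keazeuis -> keazeuis -> kezeis -> kezeis
lemma: keaz; TOR=mi; MOD=ta; POLE=gu


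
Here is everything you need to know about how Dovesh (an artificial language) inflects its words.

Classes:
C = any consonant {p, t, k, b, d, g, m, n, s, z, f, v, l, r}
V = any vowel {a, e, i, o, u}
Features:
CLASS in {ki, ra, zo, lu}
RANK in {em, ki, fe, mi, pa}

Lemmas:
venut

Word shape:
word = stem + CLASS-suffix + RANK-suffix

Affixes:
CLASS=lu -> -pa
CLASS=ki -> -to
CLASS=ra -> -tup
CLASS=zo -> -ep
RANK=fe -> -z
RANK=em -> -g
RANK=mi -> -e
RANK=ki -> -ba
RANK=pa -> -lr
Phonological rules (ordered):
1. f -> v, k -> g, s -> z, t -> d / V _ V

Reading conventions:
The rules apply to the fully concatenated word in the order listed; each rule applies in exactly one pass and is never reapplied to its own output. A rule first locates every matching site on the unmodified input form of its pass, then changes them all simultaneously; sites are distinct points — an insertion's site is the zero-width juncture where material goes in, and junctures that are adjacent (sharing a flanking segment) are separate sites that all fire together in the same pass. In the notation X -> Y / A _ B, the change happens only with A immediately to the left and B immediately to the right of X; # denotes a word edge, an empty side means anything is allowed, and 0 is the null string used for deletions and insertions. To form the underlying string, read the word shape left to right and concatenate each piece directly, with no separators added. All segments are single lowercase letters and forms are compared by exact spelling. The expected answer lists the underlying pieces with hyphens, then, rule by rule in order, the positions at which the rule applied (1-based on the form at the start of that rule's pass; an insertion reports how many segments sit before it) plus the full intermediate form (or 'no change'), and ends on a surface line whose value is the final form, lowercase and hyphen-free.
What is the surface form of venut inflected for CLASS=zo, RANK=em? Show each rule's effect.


underlying: venut-ep-g
1. f -> v, k -> g, s -> z, t -> d / V _ V: fires at position(s) 5: venudepg
surface: venudepg


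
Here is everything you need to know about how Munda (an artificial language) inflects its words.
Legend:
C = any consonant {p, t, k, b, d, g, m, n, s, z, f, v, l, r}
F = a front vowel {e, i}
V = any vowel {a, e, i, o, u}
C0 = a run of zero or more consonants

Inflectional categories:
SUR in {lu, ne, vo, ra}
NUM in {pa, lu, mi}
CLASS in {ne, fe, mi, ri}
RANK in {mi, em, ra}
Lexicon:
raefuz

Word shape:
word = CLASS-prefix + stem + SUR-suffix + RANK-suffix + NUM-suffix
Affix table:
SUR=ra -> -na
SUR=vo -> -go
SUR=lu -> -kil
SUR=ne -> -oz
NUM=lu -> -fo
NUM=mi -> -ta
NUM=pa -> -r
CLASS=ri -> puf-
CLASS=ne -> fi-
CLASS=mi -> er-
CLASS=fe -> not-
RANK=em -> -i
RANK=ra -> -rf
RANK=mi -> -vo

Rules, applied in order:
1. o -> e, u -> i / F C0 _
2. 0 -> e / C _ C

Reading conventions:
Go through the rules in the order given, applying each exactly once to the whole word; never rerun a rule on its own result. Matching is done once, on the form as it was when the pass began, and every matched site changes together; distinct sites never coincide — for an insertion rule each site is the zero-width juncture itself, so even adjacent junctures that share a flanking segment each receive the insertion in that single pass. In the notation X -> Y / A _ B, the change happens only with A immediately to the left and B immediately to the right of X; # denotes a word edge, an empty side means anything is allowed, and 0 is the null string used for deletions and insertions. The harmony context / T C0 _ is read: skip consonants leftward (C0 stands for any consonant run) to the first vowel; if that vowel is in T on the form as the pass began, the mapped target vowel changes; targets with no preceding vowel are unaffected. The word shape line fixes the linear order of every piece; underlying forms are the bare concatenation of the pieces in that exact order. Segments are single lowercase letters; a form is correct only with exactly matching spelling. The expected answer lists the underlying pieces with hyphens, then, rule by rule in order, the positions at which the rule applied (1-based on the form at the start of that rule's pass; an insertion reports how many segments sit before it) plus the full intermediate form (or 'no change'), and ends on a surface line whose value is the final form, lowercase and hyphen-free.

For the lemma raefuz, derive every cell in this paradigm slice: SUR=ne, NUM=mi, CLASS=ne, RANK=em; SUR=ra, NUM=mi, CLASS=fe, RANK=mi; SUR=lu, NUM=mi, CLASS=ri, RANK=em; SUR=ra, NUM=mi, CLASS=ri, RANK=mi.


cell SUR=ne, NUM=mi, CLASS=ne, RANK=em:
underlying: fi-raefuz-oz-i-ta
1. o -> e, u -> i / F C0 _: fires at position(s) 7: firaefizozita
2. 0 -> e / C _ C: no change
surface: firaefizozita

cell SUR=ra, NUM=mi, CLASS=fe, RANK=mi:
underlying: not-raefuz-na-vo-ta
1. o -> e, u -> i / F C0 _: fires at position(s) 8: notraefiznavota
2. 0 -> e / C _ C: inserts after position(s) 3, 9: noteraefizenavota
surface: noteraefizenavota

cell SUR=lu, NUM=mi, CLASS=ri, RANK=em:
underlying: puf-raefuz-kil-i-ta
1. o -> e, u -> i / F C0 _: fires at position(s) 8: pufraefizkilita
2. 0 -> e / C _ C: inserts after position(s) 3, 9: puferaefizekilita
surface: puferaefizekilita

cell SUR=ra, NUM=mi, CLASS=ri, RANK=mi:
underlying: puf-raefuz-na-vo-ta
1. o -> e, u -> i / F C0 _: fires at position(s) 8: pufraefiznavota
2. 0 -> e / C _ C: inserts after position(s) 3, 9: puferaefizenavota
surface: puferaefizenavota


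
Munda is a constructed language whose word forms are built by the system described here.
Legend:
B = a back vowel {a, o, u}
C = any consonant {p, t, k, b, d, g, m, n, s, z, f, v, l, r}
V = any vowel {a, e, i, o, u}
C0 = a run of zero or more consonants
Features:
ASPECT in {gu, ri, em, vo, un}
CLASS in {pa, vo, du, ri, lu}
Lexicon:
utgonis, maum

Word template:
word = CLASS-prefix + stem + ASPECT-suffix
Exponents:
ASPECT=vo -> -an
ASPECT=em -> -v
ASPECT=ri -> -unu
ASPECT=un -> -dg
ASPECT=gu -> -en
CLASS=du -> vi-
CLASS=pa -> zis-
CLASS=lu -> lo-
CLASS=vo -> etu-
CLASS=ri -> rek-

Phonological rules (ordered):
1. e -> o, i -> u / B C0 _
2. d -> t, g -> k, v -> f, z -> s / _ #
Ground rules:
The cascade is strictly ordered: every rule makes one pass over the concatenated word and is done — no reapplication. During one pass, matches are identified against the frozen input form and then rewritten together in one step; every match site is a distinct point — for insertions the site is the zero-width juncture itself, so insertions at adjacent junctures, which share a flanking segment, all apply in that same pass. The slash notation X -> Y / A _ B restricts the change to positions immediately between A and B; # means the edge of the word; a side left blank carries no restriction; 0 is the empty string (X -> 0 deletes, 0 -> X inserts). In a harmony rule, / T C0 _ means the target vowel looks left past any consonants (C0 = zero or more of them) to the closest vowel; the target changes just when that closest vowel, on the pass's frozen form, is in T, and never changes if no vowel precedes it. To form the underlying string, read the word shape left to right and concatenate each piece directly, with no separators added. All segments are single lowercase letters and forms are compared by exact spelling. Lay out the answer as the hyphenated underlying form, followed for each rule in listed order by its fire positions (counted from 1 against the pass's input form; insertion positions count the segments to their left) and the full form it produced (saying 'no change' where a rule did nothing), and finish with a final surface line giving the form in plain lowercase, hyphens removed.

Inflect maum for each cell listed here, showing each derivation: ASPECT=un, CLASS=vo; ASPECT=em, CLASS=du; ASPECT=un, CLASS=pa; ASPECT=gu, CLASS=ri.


cell ASPECT=un, CLASS=vo:
underlying: etu-maum-dg
1. e -> o, i -> u / B C0 _: no change
2. d -> t, g -> k, v -> f, z -> s / _ #: fires at position(s) 9: etumaumdk
surface: etumaumdk

cell ASPECT=em, CLASS=du:
underlying: vi-maum-v
1. e -> o, i -> u / B C0 _: no change
2. d -> t, g -> k, v -> f, z -> s / _ #: fires at position(s) 7: vimaumf
surface: vimaumf

cell ASPECT=un, CLASS=pa:
underlying: zis-maum-dg
1. e -> o, i -> u / B C0 _: no change
2. d -> t, g -> k, v -> f, z -> s / _ #: fires at position(s) 9: zismaumdk
surface: zismaumdk

cell ASPECT=gu, CLASS=ri:
underlying: rek-maum-en
1. e -> o, i -> u / B C0 _: fires at position(s) 8: rekmaumon
2. d -> t, g -> k, v -> f, z -> s / _ #: no change
surface: rekmaumon


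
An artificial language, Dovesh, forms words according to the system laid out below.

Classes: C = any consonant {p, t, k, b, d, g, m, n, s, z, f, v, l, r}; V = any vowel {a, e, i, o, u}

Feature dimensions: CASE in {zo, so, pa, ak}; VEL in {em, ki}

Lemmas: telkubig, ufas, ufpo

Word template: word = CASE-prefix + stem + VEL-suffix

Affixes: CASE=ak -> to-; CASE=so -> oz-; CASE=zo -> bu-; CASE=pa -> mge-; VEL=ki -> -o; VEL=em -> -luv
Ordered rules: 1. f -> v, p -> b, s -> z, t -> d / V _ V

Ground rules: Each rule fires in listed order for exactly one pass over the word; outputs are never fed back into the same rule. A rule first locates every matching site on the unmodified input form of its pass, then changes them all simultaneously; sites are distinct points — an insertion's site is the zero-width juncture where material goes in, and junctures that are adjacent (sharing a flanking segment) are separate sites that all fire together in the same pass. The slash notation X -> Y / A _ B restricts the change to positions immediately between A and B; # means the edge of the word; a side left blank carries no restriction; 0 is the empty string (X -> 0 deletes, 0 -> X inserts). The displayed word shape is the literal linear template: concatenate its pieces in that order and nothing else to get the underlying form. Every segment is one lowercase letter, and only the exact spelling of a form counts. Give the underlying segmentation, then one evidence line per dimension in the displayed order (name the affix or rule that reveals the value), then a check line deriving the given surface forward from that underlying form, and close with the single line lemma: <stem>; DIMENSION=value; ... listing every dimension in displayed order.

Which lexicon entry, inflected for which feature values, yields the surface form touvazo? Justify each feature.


underlying: to-ufas-o
CASE=ak - signalled by the affix to-
VEL=ki - signalled by the affix -o
check: toufaso -> touvazo
lemma: ufas; CASE=ak; VEL=ki


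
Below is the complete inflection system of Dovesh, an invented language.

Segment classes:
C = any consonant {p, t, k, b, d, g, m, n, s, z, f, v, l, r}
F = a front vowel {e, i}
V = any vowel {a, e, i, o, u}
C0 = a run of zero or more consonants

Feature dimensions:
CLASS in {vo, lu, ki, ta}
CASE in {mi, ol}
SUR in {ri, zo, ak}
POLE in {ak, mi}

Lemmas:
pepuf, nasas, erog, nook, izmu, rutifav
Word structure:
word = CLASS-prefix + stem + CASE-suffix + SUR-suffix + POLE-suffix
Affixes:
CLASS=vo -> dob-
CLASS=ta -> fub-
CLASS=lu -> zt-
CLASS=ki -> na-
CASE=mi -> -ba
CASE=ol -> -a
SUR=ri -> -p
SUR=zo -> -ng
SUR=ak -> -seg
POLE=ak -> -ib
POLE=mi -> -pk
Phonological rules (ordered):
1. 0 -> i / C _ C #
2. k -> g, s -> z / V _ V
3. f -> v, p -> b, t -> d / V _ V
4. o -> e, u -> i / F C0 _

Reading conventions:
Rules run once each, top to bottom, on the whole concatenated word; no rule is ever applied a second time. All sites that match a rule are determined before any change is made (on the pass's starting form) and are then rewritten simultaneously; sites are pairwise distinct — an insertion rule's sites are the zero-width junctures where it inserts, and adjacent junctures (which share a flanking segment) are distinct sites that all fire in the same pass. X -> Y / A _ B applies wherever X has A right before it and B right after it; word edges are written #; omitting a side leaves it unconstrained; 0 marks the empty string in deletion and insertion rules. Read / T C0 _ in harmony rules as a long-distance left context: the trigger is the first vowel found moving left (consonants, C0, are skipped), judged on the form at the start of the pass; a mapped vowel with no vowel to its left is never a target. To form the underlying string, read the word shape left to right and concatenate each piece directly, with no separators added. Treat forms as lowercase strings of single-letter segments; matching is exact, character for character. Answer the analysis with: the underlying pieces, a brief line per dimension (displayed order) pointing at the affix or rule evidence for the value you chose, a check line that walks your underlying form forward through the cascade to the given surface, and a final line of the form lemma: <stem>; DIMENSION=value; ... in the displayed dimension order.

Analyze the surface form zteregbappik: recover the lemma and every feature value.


underlying: zt-erog-ba-p-pk
CLASS=lu - signalled by the affix zt-
CASE=mi - signalled by the affix -ba
SUR=ri - signalled by the affix -p
POLE=mi - signalled by the affix -pk
check: zterogbappk -> zterogbappik -> zterogbappik -> zterogbappik -> zteregbappik
lemma: erog; CLASS=lu; CASE=mi; SUR=ri; POLE=mi


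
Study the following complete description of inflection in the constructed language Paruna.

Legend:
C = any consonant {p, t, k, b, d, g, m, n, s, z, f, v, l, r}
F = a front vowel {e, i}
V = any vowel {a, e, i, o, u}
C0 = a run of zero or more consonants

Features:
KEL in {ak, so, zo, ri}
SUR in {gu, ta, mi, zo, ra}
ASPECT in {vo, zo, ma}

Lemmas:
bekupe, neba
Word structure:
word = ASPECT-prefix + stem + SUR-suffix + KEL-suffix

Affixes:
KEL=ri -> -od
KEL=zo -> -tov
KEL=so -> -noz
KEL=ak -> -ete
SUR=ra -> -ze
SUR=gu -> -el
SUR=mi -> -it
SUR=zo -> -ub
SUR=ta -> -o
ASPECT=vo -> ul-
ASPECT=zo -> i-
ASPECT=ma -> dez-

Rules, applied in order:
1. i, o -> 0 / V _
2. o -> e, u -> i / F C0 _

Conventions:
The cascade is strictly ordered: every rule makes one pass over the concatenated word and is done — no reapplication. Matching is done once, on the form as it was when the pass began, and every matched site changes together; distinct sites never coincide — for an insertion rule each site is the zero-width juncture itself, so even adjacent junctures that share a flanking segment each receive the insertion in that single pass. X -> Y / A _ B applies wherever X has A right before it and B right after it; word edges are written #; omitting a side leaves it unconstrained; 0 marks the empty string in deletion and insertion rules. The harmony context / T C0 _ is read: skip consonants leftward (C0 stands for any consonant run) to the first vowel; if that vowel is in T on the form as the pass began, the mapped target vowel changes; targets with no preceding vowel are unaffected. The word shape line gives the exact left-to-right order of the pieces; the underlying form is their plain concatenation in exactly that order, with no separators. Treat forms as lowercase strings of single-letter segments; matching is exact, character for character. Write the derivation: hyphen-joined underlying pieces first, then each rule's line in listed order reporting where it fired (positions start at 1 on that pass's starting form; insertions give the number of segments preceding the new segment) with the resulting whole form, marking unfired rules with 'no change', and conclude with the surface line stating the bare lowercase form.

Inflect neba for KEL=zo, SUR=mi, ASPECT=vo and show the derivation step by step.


underlying: ul-neba-it-tov
1. i, o -> 0 / V _: fires at position(s) 7: ulnebattov
2. o -> e, u -> i / F C0 _: no change
surface: ulnebattov


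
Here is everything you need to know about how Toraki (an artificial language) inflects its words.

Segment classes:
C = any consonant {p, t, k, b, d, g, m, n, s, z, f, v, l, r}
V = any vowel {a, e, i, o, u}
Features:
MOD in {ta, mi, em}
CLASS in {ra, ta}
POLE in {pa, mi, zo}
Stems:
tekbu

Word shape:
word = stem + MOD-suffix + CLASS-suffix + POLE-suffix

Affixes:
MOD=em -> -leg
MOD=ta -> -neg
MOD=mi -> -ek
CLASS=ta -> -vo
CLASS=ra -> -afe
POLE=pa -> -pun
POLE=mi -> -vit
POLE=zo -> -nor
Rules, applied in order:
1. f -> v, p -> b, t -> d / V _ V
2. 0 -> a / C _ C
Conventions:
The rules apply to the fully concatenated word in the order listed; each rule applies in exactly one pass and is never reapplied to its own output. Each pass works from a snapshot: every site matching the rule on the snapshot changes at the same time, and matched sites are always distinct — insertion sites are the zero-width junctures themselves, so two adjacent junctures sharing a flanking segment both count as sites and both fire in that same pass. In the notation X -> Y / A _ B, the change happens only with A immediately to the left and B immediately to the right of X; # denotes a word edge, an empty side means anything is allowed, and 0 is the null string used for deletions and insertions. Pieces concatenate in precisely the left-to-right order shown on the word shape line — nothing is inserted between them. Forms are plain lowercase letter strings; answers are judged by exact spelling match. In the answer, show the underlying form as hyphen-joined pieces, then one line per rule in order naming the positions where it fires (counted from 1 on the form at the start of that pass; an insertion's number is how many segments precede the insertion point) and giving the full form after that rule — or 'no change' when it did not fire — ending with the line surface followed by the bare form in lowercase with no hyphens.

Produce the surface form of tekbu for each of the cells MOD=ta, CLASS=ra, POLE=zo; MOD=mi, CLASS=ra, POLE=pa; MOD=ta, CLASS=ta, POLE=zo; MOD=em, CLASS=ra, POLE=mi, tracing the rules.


cell MOD=ta, CLASS=ra, POLE=zo:
underlying: tekbu-neg-afe-nor
1. f -> v, p -> b, t -> d / V _ V: fires at position(s) 10: tekbunegavenor
2. 0 -> a / C _ C: inserts after position(s) 3: tekabunegavenor
surface: tekabunegavenor

cell MOD=mi, CLASS=ra, POLE=pa:
underlying: tekbu-ek-afe-pun
1. f -> v, p -> b, t -> d / V _ V: fires at position(s) 9, 11: tekbuekavebun
2. 0 -> a / C _ C: inserts after position(s) 3: tekabuekavebun
surface: tekabuekavebun

cell MOD=ta, CLASS=ta, POLE=zo:
underlying: tekbu-neg-vo-nor
1. f -> v, p -> b, t -> d / V _ V: no change
2. 0 -> a / C _ C: inserts after position(s) 3, 8: tekabunegavonor
surface: tekabunegavonor

cell MOD=em, CLASS=ra, POLE=mi:
underlying: tekbu-leg-afe-vit
1. f -> v, p -> b, t -> d / V _ V: fires at position(s) 10: tekbulegavevit
2. 0 -> a / C _ C: inserts after position(s) 3: tekabulegavevit
surface: tekabulegavevit


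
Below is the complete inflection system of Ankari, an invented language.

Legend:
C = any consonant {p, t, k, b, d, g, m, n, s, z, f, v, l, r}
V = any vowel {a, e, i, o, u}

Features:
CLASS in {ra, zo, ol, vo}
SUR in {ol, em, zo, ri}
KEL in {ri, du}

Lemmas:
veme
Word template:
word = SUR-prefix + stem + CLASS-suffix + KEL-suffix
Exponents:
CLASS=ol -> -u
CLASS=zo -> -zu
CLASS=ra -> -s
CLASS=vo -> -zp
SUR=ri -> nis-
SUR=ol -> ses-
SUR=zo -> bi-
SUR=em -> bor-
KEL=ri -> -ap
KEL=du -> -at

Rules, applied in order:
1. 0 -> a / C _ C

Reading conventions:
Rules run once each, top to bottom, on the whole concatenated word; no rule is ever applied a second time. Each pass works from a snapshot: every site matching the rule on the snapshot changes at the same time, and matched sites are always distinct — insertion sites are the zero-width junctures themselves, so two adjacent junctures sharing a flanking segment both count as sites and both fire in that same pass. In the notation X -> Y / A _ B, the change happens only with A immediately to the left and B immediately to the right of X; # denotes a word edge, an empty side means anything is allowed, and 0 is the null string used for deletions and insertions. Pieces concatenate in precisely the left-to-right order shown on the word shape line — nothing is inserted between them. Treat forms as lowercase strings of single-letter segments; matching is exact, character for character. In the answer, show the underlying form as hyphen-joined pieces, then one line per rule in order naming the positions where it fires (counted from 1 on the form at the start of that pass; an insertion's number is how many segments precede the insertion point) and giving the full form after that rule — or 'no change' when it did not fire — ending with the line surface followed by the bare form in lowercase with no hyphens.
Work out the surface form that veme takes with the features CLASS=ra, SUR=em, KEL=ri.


underlying: bor-veme-s-ap
1. 0 -> a / C _ C: inserts after position(s) 3: boravemesap
surface: boravemesap


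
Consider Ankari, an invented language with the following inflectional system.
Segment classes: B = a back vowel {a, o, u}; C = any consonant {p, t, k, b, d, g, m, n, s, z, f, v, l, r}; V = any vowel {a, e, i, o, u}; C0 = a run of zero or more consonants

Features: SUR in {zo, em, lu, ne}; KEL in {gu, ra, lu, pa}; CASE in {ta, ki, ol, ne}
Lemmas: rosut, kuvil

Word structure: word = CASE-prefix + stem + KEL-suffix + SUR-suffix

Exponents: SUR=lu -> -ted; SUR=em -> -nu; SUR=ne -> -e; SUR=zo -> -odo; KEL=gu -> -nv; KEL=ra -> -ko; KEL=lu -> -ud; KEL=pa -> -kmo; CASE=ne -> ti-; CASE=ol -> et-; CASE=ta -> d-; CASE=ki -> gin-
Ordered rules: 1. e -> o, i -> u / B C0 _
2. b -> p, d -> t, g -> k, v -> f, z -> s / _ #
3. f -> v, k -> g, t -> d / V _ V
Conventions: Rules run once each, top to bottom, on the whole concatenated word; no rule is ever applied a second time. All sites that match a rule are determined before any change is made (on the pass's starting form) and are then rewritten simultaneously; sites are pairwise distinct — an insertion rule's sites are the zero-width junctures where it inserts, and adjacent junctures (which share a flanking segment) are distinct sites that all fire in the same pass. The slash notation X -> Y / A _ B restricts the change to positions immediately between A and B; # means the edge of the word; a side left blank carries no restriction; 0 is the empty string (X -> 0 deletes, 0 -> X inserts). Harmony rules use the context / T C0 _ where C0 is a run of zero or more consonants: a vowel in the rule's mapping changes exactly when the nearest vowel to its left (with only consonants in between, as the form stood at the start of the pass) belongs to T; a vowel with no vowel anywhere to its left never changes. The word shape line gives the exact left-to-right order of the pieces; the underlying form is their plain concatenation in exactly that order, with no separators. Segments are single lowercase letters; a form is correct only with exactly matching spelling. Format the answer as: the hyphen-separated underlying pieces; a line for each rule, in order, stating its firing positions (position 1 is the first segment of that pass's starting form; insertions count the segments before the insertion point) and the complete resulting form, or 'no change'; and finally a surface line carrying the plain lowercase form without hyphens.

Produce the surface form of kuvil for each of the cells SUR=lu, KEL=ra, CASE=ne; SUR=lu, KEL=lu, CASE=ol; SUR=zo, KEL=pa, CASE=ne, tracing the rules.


cell SUR=lu, KEL=ra, CASE=ne:
underlying: ti-kuvil-ko-ted
1. e -> o, i -> u / B C0 _: fires at position(s) 6, 11: tikuvulkotod
2. b -> p, d -> t, g -> k, v -> f, z -> s / _ #: fires at position(s) 12: tikuvulkotot
3. f -> v, k -> g, t -> d / V _ V: fires at position(s) 3, 10: tiguvulkodot
surface: tiguvulkodot

cell SUR=lu, KEL=lu, CASE=ol:
underlying: et-kuvil-ud-ted
1. e -> o, i -> u / B C0 _: fires at position(s) 6, 11: etkuvuludtod
2. b -> p, d -> t, g -> k, v -> f, z -> s / _ #: fires at position(s) 12: etkuvuludtot
3. f -> v, k -> g, t -> d / V _ V: no change
surface: etkuvuludtot

cell SUR=zo, KEL=pa, CASE=ne:
underlying: ti-kuvil-kmo-odo
1. e -> o, i -> u / B C0 _: fires at position(s) 6: tikuvulkmoodo
2. b -> p, d -> t, g -> k, v -> f, z -> s / _ #: no change
3. f -> v, k -> g, t -> d / V _ V: fires at position(s) 3: tiguvulkmoodo
surface: tiguvulkmoodo


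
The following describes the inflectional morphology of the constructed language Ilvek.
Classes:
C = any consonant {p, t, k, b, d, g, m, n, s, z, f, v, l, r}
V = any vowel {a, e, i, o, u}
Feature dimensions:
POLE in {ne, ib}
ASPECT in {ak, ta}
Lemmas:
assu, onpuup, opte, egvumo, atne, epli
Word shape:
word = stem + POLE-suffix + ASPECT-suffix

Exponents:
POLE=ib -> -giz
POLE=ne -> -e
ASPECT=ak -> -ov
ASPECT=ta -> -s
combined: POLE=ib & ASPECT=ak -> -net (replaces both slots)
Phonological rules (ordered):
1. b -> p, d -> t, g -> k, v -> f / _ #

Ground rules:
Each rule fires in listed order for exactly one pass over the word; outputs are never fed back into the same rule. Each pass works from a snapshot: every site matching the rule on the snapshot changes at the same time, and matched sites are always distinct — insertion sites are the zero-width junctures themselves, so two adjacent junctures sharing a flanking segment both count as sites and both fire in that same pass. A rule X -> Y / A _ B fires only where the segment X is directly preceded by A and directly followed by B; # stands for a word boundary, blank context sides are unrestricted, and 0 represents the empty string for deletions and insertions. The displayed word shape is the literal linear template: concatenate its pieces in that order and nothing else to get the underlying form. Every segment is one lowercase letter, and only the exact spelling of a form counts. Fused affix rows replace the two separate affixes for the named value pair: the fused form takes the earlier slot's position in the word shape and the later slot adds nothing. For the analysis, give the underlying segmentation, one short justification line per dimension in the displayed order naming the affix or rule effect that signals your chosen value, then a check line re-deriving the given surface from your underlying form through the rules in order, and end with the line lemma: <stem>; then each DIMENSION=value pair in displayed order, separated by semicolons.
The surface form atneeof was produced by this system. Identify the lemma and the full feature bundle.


underlying: atne-e-ov
POLE=ne - signalled by the affix -e
ASPECT=ak - signalled by the affix -ov
check: atneeov -> atneeof
lemma: atne; POLE=ne; ASPECT=ak


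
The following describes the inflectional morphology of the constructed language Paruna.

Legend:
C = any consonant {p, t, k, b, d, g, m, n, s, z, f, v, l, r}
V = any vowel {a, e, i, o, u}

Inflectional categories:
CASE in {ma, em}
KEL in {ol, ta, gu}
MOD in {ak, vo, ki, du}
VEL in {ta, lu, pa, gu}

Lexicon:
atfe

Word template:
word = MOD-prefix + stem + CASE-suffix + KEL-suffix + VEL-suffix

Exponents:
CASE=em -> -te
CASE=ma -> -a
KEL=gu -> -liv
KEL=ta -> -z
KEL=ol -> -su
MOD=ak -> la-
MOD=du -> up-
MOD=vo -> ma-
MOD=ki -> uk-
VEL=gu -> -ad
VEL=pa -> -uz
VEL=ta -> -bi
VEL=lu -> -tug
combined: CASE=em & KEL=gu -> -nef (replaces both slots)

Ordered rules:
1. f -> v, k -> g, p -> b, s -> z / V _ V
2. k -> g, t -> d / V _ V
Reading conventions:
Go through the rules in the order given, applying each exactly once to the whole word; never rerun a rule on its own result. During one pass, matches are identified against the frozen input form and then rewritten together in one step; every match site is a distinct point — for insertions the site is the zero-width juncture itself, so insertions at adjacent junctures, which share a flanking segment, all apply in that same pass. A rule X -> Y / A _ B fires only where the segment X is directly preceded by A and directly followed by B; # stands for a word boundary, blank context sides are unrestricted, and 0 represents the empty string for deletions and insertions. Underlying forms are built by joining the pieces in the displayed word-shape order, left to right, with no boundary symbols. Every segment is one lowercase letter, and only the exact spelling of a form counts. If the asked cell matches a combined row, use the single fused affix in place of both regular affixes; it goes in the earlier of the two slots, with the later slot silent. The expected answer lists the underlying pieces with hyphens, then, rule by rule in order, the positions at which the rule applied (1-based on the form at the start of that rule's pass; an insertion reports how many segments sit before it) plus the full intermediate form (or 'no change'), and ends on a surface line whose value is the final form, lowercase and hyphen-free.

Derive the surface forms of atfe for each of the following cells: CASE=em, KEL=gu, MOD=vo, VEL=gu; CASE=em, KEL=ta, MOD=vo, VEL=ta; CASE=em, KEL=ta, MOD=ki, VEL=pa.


cell CASE=em, KEL=gu, MOD=vo, VEL=gu:
underlying: ma-atfe-nef-ad
1. f -> v, k -> g, p -> b, s -> z / V _ V: fires at position(s) 9: maatfenevad
2. k -> g, t -> d / V _ V: no change
surface: maatfenevad

cell CASE=em, KEL=ta, MOD=vo, VEL=ta:
underlying: ma-atfe-te-z-bi
1. f -> v, k -> g, p -> b, s -> z / V _ V: no change
2. k -> g, t -> d / V _ V: fires at position(s) 7: maatfedezbi
surface: maatfedezbi

cell CASE=em, KEL=ta, MOD=ki, VEL=pa:
underlying: uk-atfe-te-z-uz
1. f -> v, k -> g, p -> b, s -> z / V _ V: fires at position(s) 2: ugatfetezuz
2. k -> g, t -> d / V _ V: fires at position(s) 7: ugatfedezuz
surface: ugatfedezuz
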